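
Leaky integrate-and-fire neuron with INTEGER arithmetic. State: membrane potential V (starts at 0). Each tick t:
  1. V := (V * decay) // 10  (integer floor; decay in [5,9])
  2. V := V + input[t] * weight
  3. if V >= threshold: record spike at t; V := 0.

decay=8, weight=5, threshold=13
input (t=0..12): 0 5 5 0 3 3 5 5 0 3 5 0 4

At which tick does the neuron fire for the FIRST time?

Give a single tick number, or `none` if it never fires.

Answer: 1

Derivation:
t=0: input=0 -> V=0
t=1: input=5 -> V=0 FIRE
t=2: input=5 -> V=0 FIRE
t=3: input=0 -> V=0
t=4: input=3 -> V=0 FIRE
t=5: input=3 -> V=0 FIRE
t=6: input=5 -> V=0 FIRE
t=7: input=5 -> V=0 FIRE
t=8: input=0 -> V=0
t=9: input=3 -> V=0 FIRE
t=10: input=5 -> V=0 FIRE
t=11: input=0 -> V=0
t=12: input=4 -> V=0 FIRE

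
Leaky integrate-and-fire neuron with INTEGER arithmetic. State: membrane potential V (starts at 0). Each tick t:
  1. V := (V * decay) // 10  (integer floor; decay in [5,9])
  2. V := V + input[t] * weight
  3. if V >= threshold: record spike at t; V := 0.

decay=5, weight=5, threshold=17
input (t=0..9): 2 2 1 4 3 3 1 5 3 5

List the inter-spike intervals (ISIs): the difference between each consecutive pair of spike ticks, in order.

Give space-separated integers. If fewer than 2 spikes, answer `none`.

t=0: input=2 -> V=10
t=1: input=2 -> V=15
t=2: input=1 -> V=12
t=3: input=4 -> V=0 FIRE
t=4: input=3 -> V=15
t=5: input=3 -> V=0 FIRE
t=6: input=1 -> V=5
t=7: input=5 -> V=0 FIRE
t=8: input=3 -> V=15
t=9: input=5 -> V=0 FIRE

Answer: 2 2 2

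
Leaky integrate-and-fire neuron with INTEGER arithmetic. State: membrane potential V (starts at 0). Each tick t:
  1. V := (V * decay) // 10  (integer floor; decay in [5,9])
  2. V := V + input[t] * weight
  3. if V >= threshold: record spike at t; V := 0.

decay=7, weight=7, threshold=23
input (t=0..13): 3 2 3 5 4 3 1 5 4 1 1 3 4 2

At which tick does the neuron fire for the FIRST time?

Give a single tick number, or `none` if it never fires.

Answer: 1

Derivation:
t=0: input=3 -> V=21
t=1: input=2 -> V=0 FIRE
t=2: input=3 -> V=21
t=3: input=5 -> V=0 FIRE
t=4: input=4 -> V=0 FIRE
t=5: input=3 -> V=21
t=6: input=1 -> V=21
t=7: input=5 -> V=0 FIRE
t=8: input=4 -> V=0 FIRE
t=9: input=1 -> V=7
t=10: input=1 -> V=11
t=11: input=3 -> V=0 FIRE
t=12: input=4 -> V=0 FIRE
t=13: input=2 -> V=14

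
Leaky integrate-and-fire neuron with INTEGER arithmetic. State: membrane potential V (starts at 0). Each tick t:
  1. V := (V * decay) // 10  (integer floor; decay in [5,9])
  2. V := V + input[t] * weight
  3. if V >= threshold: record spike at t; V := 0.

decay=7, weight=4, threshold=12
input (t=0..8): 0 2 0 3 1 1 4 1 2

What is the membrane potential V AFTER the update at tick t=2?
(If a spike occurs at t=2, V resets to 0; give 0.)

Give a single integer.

t=0: input=0 -> V=0
t=1: input=2 -> V=8
t=2: input=0 -> V=5
t=3: input=3 -> V=0 FIRE
t=4: input=1 -> V=4
t=5: input=1 -> V=6
t=6: input=4 -> V=0 FIRE
t=7: input=1 -> V=4
t=8: input=2 -> V=10

Answer: 5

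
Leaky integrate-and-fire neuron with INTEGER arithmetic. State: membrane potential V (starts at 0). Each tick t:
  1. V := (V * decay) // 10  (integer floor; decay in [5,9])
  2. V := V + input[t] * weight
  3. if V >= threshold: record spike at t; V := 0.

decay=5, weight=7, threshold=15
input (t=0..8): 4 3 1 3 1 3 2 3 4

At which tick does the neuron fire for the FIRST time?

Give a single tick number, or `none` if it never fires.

t=0: input=4 -> V=0 FIRE
t=1: input=3 -> V=0 FIRE
t=2: input=1 -> V=7
t=3: input=3 -> V=0 FIRE
t=4: input=1 -> V=7
t=5: input=3 -> V=0 FIRE
t=6: input=2 -> V=14
t=7: input=3 -> V=0 FIRE
t=8: input=4 -> V=0 FIRE

Answer: 0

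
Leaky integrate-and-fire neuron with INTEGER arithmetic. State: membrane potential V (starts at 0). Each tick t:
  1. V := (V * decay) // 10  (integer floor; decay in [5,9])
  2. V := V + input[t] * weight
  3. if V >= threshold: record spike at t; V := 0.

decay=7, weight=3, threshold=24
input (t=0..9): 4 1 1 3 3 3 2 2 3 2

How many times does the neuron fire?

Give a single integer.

Answer: 0

Derivation:
t=0: input=4 -> V=12
t=1: input=1 -> V=11
t=2: input=1 -> V=10
t=3: input=3 -> V=16
t=4: input=3 -> V=20
t=5: input=3 -> V=23
t=6: input=2 -> V=22
t=7: input=2 -> V=21
t=8: input=3 -> V=23
t=9: input=2 -> V=22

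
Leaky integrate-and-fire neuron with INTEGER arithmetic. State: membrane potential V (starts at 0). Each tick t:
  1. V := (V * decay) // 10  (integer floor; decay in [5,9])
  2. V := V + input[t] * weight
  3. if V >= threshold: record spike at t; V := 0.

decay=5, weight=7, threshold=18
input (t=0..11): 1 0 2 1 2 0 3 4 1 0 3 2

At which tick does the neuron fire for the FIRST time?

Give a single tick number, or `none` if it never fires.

t=0: input=1 -> V=7
t=1: input=0 -> V=3
t=2: input=2 -> V=15
t=3: input=1 -> V=14
t=4: input=2 -> V=0 FIRE
t=5: input=0 -> V=0
t=6: input=3 -> V=0 FIRE
t=7: input=4 -> V=0 FIRE
t=8: input=1 -> V=7
t=9: input=0 -> V=3
t=10: input=3 -> V=0 FIRE
t=11: input=2 -> V=14

Answer: 4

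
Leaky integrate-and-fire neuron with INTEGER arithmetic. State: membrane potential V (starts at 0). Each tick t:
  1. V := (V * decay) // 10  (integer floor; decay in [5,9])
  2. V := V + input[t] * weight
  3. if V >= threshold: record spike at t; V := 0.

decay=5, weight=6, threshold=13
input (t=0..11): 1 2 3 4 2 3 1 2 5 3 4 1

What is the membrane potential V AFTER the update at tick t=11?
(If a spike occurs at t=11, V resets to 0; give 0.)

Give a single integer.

t=0: input=1 -> V=6
t=1: input=2 -> V=0 FIRE
t=2: input=3 -> V=0 FIRE
t=3: input=4 -> V=0 FIRE
t=4: input=2 -> V=12
t=5: input=3 -> V=0 FIRE
t=6: input=1 -> V=6
t=7: input=2 -> V=0 FIRE
t=8: input=5 -> V=0 FIRE
t=9: input=3 -> V=0 FIRE
t=10: input=4 -> V=0 FIRE
t=11: input=1 -> V=6

Answer: 6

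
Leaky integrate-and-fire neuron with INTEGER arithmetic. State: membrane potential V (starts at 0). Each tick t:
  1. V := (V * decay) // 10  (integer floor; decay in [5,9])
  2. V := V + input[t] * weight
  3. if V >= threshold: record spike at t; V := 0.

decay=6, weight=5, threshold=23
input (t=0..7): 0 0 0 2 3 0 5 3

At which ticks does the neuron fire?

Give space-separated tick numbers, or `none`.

t=0: input=0 -> V=0
t=1: input=0 -> V=0
t=2: input=0 -> V=0
t=3: input=2 -> V=10
t=4: input=3 -> V=21
t=5: input=0 -> V=12
t=6: input=5 -> V=0 FIRE
t=7: input=3 -> V=15

Answer: 6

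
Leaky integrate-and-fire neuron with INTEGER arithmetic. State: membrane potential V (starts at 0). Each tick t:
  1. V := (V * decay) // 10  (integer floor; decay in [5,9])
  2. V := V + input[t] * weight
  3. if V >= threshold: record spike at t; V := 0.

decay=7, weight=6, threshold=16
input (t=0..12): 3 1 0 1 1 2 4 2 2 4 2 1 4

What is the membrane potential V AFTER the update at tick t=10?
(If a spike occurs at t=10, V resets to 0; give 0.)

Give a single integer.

t=0: input=3 -> V=0 FIRE
t=1: input=1 -> V=6
t=2: input=0 -> V=4
t=3: input=1 -> V=8
t=4: input=1 -> V=11
t=5: input=2 -> V=0 FIRE
t=6: input=4 -> V=0 FIRE
t=7: input=2 -> V=12
t=8: input=2 -> V=0 FIRE
t=9: input=4 -> V=0 FIRE
t=10: input=2 -> V=12
t=11: input=1 -> V=14
t=12: input=4 -> V=0 FIRE

Answer: 12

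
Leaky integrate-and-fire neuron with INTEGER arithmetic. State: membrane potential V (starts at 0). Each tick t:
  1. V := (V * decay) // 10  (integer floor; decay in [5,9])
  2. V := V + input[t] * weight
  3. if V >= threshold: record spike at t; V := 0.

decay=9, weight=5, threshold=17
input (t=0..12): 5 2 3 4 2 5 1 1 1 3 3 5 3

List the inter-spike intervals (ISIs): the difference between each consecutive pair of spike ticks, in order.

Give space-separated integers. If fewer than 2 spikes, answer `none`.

Answer: 2 1 2 4 2

Derivation:
t=0: input=5 -> V=0 FIRE
t=1: input=2 -> V=10
t=2: input=3 -> V=0 FIRE
t=3: input=4 -> V=0 FIRE
t=4: input=2 -> V=10
t=5: input=5 -> V=0 FIRE
t=6: input=1 -> V=5
t=7: input=1 -> V=9
t=8: input=1 -> V=13
t=9: input=3 -> V=0 FIRE
t=10: input=3 -> V=15
t=11: input=5 -> V=0 FIRE
t=12: input=3 -> V=15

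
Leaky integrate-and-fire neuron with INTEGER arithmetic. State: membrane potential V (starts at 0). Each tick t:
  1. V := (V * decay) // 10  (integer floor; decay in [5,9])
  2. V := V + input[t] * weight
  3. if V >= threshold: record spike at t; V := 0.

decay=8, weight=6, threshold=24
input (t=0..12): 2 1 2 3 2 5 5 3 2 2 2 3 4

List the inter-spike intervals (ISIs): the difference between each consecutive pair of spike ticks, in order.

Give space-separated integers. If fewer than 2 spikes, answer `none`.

t=0: input=2 -> V=12
t=1: input=1 -> V=15
t=2: input=2 -> V=0 FIRE
t=3: input=3 -> V=18
t=4: input=2 -> V=0 FIRE
t=5: input=5 -> V=0 FIRE
t=6: input=5 -> V=0 FIRE
t=7: input=3 -> V=18
t=8: input=2 -> V=0 FIRE
t=9: input=2 -> V=12
t=10: input=2 -> V=21
t=11: input=3 -> V=0 FIRE
t=12: input=4 -> V=0 FIRE

Answer: 2 1 1 2 3 1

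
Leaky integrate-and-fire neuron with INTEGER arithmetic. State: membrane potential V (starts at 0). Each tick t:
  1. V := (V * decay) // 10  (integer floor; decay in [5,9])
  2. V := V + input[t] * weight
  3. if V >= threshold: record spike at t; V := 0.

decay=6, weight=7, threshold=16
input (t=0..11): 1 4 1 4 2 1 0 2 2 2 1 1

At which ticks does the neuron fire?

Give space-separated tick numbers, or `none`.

Answer: 1 3 7 9

Derivation:
t=0: input=1 -> V=7
t=1: input=4 -> V=0 FIRE
t=2: input=1 -> V=7
t=3: input=4 -> V=0 FIRE
t=4: input=2 -> V=14
t=5: input=1 -> V=15
t=6: input=0 -> V=9
t=7: input=2 -> V=0 FIRE
t=8: input=2 -> V=14
t=9: input=2 -> V=0 FIRE
t=10: input=1 -> V=7
t=11: input=1 -> V=11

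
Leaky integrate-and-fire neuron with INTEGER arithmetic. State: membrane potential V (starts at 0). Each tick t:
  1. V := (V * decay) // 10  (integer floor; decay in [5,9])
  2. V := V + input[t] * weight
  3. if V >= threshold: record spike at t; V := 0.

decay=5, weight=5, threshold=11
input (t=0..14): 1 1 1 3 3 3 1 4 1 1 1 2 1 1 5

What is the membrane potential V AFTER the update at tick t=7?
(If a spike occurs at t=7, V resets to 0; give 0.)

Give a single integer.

Answer: 0

Derivation:
t=0: input=1 -> V=5
t=1: input=1 -> V=7
t=2: input=1 -> V=8
t=3: input=3 -> V=0 FIRE
t=4: input=3 -> V=0 FIRE
t=5: input=3 -> V=0 FIRE
t=6: input=1 -> V=5
t=7: input=4 -> V=0 FIRE
t=8: input=1 -> V=5
t=9: input=1 -> V=7
t=10: input=1 -> V=8
t=11: input=2 -> V=0 FIRE
t=12: input=1 -> V=5
t=13: input=1 -> V=7
t=14: input=5 -> V=0 FIRE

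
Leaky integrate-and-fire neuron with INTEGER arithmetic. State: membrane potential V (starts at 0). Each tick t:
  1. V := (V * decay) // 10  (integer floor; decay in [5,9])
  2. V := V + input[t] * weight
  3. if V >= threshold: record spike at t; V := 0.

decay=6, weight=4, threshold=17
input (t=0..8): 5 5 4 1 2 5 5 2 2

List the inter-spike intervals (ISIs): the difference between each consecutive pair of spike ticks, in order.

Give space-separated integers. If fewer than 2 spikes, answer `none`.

Answer: 1 4 1

Derivation:
t=0: input=5 -> V=0 FIRE
t=1: input=5 -> V=0 FIRE
t=2: input=4 -> V=16
t=3: input=1 -> V=13
t=4: input=2 -> V=15
t=5: input=5 -> V=0 FIRE
t=6: input=5 -> V=0 FIRE
t=7: input=2 -> V=8
t=8: input=2 -> V=12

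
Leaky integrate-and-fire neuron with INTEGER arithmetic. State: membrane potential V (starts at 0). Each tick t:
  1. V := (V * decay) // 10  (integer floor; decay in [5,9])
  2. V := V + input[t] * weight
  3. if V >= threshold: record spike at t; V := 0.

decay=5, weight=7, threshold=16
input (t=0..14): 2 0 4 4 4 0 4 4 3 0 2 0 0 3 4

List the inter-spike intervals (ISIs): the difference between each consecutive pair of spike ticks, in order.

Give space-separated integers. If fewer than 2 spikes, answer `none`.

t=0: input=2 -> V=14
t=1: input=0 -> V=7
t=2: input=4 -> V=0 FIRE
t=3: input=4 -> V=0 FIRE
t=4: input=4 -> V=0 FIRE
t=5: input=0 -> V=0
t=6: input=4 -> V=0 FIRE
t=7: input=4 -> V=0 FIRE
t=8: input=3 -> V=0 FIRE
t=9: input=0 -> V=0
t=10: input=2 -> V=14
t=11: input=0 -> V=7
t=12: input=0 -> V=3
t=13: input=3 -> V=0 FIRE
t=14: input=4 -> V=0 FIRE

Answer: 1 1 2 1 1 5 1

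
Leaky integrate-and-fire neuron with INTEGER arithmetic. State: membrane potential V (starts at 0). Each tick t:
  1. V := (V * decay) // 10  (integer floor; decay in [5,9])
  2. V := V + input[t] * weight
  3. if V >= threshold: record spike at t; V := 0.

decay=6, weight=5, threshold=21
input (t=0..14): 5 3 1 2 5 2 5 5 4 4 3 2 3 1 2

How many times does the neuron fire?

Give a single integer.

t=0: input=5 -> V=0 FIRE
t=1: input=3 -> V=15
t=2: input=1 -> V=14
t=3: input=2 -> V=18
t=4: input=5 -> V=0 FIRE
t=5: input=2 -> V=10
t=6: input=5 -> V=0 FIRE
t=7: input=5 -> V=0 FIRE
t=8: input=4 -> V=20
t=9: input=4 -> V=0 FIRE
t=10: input=3 -> V=15
t=11: input=2 -> V=19
t=12: input=3 -> V=0 FIRE
t=13: input=1 -> V=5
t=14: input=2 -> V=13

Answer: 6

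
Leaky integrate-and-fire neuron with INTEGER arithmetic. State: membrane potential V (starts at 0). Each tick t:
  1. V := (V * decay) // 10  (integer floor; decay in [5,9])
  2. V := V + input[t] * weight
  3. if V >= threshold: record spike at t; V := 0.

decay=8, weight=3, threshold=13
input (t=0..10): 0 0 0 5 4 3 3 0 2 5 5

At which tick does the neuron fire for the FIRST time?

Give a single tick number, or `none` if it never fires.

Answer: 3

Derivation:
t=0: input=0 -> V=0
t=1: input=0 -> V=0
t=2: input=0 -> V=0
t=3: input=5 -> V=0 FIRE
t=4: input=4 -> V=12
t=5: input=3 -> V=0 FIRE
t=6: input=3 -> V=9
t=7: input=0 -> V=7
t=8: input=2 -> V=11
t=9: input=5 -> V=0 FIRE
t=10: input=5 -> V=0 FIRE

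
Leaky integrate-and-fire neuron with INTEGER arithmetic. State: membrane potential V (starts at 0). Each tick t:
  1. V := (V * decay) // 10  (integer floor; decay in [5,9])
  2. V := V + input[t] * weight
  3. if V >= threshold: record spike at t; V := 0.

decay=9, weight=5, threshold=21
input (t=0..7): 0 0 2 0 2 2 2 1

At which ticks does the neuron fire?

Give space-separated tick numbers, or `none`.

Answer: 5

Derivation:
t=0: input=0 -> V=0
t=1: input=0 -> V=0
t=2: input=2 -> V=10
t=3: input=0 -> V=9
t=4: input=2 -> V=18
t=5: input=2 -> V=0 FIRE
t=6: input=2 -> V=10
t=7: input=1 -> V=14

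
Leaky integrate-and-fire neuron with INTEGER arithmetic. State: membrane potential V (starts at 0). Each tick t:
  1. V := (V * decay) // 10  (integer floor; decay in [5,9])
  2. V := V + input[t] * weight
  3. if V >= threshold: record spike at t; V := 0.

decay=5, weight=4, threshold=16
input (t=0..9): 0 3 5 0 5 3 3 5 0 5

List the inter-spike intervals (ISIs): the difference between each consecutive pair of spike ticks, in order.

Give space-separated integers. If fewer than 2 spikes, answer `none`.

t=0: input=0 -> V=0
t=1: input=3 -> V=12
t=2: input=5 -> V=0 FIRE
t=3: input=0 -> V=0
t=4: input=5 -> V=0 FIRE
t=5: input=3 -> V=12
t=6: input=3 -> V=0 FIRE
t=7: input=5 -> V=0 FIRE
t=8: input=0 -> V=0
t=9: input=5 -> V=0 FIRE

Answer: 2 2 1 2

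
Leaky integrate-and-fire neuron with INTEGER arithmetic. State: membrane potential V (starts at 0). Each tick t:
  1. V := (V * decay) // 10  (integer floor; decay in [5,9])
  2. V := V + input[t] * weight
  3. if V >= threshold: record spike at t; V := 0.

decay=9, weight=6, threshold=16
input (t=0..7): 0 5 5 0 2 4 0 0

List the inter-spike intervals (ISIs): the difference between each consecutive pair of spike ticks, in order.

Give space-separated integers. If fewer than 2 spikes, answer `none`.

Answer: 1 3

Derivation:
t=0: input=0 -> V=0
t=1: input=5 -> V=0 FIRE
t=2: input=5 -> V=0 FIRE
t=3: input=0 -> V=0
t=4: input=2 -> V=12
t=5: input=4 -> V=0 FIRE
t=6: input=0 -> V=0
t=7: input=0 -> V=0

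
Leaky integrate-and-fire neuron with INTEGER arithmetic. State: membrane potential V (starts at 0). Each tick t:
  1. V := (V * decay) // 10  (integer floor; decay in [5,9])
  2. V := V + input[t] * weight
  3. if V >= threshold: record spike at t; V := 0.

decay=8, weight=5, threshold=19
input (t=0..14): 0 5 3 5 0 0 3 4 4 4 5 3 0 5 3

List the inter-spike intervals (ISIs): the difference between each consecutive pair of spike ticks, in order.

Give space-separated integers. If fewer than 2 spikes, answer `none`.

t=0: input=0 -> V=0
t=1: input=5 -> V=0 FIRE
t=2: input=3 -> V=15
t=3: input=5 -> V=0 FIRE
t=4: input=0 -> V=0
t=5: input=0 -> V=0
t=6: input=3 -> V=15
t=7: input=4 -> V=0 FIRE
t=8: input=4 -> V=0 FIRE
t=9: input=4 -> V=0 FIRE
t=10: input=5 -> V=0 FIRE
t=11: input=3 -> V=15
t=12: input=0 -> V=12
t=13: input=5 -> V=0 FIRE
t=14: input=3 -> V=15

Answer: 2 4 1 1 1 3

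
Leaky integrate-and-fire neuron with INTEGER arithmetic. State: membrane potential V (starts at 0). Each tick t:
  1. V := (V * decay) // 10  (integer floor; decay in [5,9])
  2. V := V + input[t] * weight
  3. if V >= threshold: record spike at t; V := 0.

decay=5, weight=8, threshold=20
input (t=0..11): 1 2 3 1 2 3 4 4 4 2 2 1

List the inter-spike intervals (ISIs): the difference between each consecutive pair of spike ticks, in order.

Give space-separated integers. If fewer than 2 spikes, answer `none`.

Answer: 1 2 1 1 1 1 2

Derivation:
t=0: input=1 -> V=8
t=1: input=2 -> V=0 FIRE
t=2: input=3 -> V=0 FIRE
t=3: input=1 -> V=8
t=4: input=2 -> V=0 FIRE
t=5: input=3 -> V=0 FIRE
t=6: input=4 -> V=0 FIRE
t=7: input=4 -> V=0 FIRE
t=8: input=4 -> V=0 FIRE
t=9: input=2 -> V=16
t=10: input=2 -> V=0 FIRE
t=11: input=1 -> V=8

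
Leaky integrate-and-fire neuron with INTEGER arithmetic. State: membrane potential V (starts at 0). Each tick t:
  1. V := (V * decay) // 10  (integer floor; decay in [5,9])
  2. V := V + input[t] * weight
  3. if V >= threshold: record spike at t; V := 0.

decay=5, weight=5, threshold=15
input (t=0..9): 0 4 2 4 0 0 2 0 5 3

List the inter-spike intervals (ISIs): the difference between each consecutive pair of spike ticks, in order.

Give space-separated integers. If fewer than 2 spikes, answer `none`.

Answer: 2 5 1

Derivation:
t=0: input=0 -> V=0
t=1: input=4 -> V=0 FIRE
t=2: input=2 -> V=10
t=3: input=4 -> V=0 FIRE
t=4: input=0 -> V=0
t=5: input=0 -> V=0
t=6: input=2 -> V=10
t=7: input=0 -> V=5
t=8: input=5 -> V=0 FIRE
t=9: input=3 -> V=0 FIRE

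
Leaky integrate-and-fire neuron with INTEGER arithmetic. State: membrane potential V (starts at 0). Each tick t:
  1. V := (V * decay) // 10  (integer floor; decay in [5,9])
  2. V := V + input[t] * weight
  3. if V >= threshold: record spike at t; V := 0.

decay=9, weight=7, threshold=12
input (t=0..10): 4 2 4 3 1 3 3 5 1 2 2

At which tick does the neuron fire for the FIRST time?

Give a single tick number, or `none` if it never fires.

Answer: 0

Derivation:
t=0: input=4 -> V=0 FIRE
t=1: input=2 -> V=0 FIRE
t=2: input=4 -> V=0 FIRE
t=3: input=3 -> V=0 FIRE
t=4: input=1 -> V=7
t=5: input=3 -> V=0 FIRE
t=6: input=3 -> V=0 FIRE
t=7: input=5 -> V=0 FIRE
t=8: input=1 -> V=7
t=9: input=2 -> V=0 FIRE
t=10: input=2 -> V=0 FIRE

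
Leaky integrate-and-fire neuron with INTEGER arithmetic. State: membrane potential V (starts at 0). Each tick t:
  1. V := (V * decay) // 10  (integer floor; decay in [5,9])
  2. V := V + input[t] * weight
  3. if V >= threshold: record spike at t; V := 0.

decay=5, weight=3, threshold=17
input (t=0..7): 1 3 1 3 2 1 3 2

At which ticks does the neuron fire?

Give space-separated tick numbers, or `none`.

t=0: input=1 -> V=3
t=1: input=3 -> V=10
t=2: input=1 -> V=8
t=3: input=3 -> V=13
t=4: input=2 -> V=12
t=5: input=1 -> V=9
t=6: input=3 -> V=13
t=7: input=2 -> V=12

Answer: none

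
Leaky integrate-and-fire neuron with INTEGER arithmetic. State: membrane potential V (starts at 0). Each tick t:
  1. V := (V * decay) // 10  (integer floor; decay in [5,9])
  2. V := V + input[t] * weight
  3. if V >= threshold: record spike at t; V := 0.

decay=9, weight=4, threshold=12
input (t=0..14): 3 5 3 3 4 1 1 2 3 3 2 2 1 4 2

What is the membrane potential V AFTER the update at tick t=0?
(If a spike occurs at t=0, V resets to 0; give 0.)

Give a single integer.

t=0: input=3 -> V=0 FIRE
t=1: input=5 -> V=0 FIRE
t=2: input=3 -> V=0 FIRE
t=3: input=3 -> V=0 FIRE
t=4: input=4 -> V=0 FIRE
t=5: input=1 -> V=4
t=6: input=1 -> V=7
t=7: input=2 -> V=0 FIRE
t=8: input=3 -> V=0 FIRE
t=9: input=3 -> V=0 FIRE
t=10: input=2 -> V=8
t=11: input=2 -> V=0 FIRE
t=12: input=1 -> V=4
t=13: input=4 -> V=0 FIRE
t=14: input=2 -> V=8

Answer: 0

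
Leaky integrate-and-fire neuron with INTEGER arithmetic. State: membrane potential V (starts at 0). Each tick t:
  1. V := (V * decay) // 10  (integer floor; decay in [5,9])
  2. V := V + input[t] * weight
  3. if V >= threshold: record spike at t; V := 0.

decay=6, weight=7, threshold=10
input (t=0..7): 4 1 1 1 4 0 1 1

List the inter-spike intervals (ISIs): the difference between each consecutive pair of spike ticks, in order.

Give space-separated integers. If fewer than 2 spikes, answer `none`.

Answer: 2 2 3

Derivation:
t=0: input=4 -> V=0 FIRE
t=1: input=1 -> V=7
t=2: input=1 -> V=0 FIRE
t=3: input=1 -> V=7
t=4: input=4 -> V=0 FIRE
t=5: input=0 -> V=0
t=6: input=1 -> V=7
t=7: input=1 -> V=0 FIRE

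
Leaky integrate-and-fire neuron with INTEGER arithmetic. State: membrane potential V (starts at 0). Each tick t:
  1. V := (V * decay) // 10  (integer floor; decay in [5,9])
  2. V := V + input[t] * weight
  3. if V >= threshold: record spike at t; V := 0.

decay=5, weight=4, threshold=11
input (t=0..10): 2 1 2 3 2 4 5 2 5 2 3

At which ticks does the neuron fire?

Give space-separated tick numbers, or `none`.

Answer: 2 3 5 6 8 10

Derivation:
t=0: input=2 -> V=8
t=1: input=1 -> V=8
t=2: input=2 -> V=0 FIRE
t=3: input=3 -> V=0 FIRE
t=4: input=2 -> V=8
t=5: input=4 -> V=0 FIRE
t=6: input=5 -> V=0 FIRE
t=7: input=2 -> V=8
t=8: input=5 -> V=0 FIRE
t=9: input=2 -> V=8
t=10: input=3 -> V=0 FIRE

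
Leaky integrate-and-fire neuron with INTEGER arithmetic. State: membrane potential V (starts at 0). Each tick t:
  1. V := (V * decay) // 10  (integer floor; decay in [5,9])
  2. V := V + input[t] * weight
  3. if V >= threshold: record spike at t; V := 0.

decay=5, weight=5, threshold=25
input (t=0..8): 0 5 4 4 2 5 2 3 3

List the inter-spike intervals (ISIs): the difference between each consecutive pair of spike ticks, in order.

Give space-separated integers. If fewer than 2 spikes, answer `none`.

Answer: 2 2 3

Derivation:
t=0: input=0 -> V=0
t=1: input=5 -> V=0 FIRE
t=2: input=4 -> V=20
t=3: input=4 -> V=0 FIRE
t=4: input=2 -> V=10
t=5: input=5 -> V=0 FIRE
t=6: input=2 -> V=10
t=7: input=3 -> V=20
t=8: input=3 -> V=0 FIRE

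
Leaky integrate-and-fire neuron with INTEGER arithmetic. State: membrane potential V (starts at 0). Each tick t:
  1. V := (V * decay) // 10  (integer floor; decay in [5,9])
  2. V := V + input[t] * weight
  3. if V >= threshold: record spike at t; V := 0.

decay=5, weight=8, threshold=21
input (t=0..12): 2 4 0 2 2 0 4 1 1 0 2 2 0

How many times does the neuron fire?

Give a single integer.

t=0: input=2 -> V=16
t=1: input=4 -> V=0 FIRE
t=2: input=0 -> V=0
t=3: input=2 -> V=16
t=4: input=2 -> V=0 FIRE
t=5: input=0 -> V=0
t=6: input=4 -> V=0 FIRE
t=7: input=1 -> V=8
t=8: input=1 -> V=12
t=9: input=0 -> V=6
t=10: input=2 -> V=19
t=11: input=2 -> V=0 FIRE
t=12: input=0 -> V=0

Answer: 4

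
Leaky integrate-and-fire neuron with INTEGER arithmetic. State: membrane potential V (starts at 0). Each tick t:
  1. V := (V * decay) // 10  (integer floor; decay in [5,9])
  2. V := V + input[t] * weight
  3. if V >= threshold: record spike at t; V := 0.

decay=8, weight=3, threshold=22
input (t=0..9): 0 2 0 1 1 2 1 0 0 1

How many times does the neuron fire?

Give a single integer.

t=0: input=0 -> V=0
t=1: input=2 -> V=6
t=2: input=0 -> V=4
t=3: input=1 -> V=6
t=4: input=1 -> V=7
t=5: input=2 -> V=11
t=6: input=1 -> V=11
t=7: input=0 -> V=8
t=8: input=0 -> V=6
t=9: input=1 -> V=7

Answer: 0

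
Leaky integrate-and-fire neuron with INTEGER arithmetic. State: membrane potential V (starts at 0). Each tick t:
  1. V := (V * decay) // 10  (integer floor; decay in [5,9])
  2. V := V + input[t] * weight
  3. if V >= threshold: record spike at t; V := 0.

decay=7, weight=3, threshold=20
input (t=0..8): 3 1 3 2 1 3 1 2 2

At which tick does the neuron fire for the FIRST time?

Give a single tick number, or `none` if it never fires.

t=0: input=3 -> V=9
t=1: input=1 -> V=9
t=2: input=3 -> V=15
t=3: input=2 -> V=16
t=4: input=1 -> V=14
t=5: input=3 -> V=18
t=6: input=1 -> V=15
t=7: input=2 -> V=16
t=8: input=2 -> V=17

Answer: none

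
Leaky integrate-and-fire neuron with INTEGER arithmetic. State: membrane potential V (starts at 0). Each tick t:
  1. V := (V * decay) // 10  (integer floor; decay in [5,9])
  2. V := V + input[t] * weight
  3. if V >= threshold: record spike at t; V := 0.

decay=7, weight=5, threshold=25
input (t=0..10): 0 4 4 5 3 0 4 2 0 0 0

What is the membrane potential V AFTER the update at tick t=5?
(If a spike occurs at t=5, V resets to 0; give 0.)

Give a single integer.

Answer: 10

Derivation:
t=0: input=0 -> V=0
t=1: input=4 -> V=20
t=2: input=4 -> V=0 FIRE
t=3: input=5 -> V=0 FIRE
t=4: input=3 -> V=15
t=5: input=0 -> V=10
t=6: input=4 -> V=0 FIRE
t=7: input=2 -> V=10
t=8: input=0 -> V=7
t=9: input=0 -> V=4
t=10: input=0 -> V=2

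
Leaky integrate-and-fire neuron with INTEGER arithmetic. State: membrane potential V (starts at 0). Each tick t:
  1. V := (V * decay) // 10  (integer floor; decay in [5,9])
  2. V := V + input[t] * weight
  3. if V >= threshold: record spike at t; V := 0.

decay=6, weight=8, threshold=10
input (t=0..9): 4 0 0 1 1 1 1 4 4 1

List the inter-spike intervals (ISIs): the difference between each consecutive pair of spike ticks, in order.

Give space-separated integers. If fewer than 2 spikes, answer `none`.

t=0: input=4 -> V=0 FIRE
t=1: input=0 -> V=0
t=2: input=0 -> V=0
t=3: input=1 -> V=8
t=4: input=1 -> V=0 FIRE
t=5: input=1 -> V=8
t=6: input=1 -> V=0 FIRE
t=7: input=4 -> V=0 FIRE
t=8: input=4 -> V=0 FIRE
t=9: input=1 -> V=8

Answer: 4 2 1 1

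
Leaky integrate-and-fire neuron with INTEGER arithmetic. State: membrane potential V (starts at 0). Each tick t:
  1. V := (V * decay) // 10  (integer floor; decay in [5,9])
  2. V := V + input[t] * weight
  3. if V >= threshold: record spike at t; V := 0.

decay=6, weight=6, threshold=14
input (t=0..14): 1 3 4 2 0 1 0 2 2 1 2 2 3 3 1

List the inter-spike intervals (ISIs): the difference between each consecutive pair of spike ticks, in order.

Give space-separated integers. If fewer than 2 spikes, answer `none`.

t=0: input=1 -> V=6
t=1: input=3 -> V=0 FIRE
t=2: input=4 -> V=0 FIRE
t=3: input=2 -> V=12
t=4: input=0 -> V=7
t=5: input=1 -> V=10
t=6: input=0 -> V=6
t=7: input=2 -> V=0 FIRE
t=8: input=2 -> V=12
t=9: input=1 -> V=13
t=10: input=2 -> V=0 FIRE
t=11: input=2 -> V=12
t=12: input=3 -> V=0 FIRE
t=13: input=3 -> V=0 FIRE
t=14: input=1 -> V=6

Answer: 1 5 3 2 1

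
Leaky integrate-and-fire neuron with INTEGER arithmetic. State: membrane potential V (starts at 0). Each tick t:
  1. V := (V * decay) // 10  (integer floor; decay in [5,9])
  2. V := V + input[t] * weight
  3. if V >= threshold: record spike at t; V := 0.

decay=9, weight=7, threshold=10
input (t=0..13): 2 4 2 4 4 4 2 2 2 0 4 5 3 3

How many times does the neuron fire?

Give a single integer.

t=0: input=2 -> V=0 FIRE
t=1: input=4 -> V=0 FIRE
t=2: input=2 -> V=0 FIRE
t=3: input=4 -> V=0 FIRE
t=4: input=4 -> V=0 FIRE
t=5: input=4 -> V=0 FIRE
t=6: input=2 -> V=0 FIRE
t=7: input=2 -> V=0 FIRE
t=8: input=2 -> V=0 FIRE
t=9: input=0 -> V=0
t=10: input=4 -> V=0 FIRE
t=11: input=5 -> V=0 FIRE
t=12: input=3 -> V=0 FIRE
t=13: input=3 -> V=0 FIRE

Answer: 13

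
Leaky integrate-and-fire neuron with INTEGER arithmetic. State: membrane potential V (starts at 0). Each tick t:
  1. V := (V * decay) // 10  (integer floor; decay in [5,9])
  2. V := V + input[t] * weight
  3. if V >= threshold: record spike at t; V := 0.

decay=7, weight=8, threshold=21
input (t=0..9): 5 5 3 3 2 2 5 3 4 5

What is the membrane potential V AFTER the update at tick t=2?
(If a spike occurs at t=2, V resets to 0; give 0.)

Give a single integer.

t=0: input=5 -> V=0 FIRE
t=1: input=5 -> V=0 FIRE
t=2: input=3 -> V=0 FIRE
t=3: input=3 -> V=0 FIRE
t=4: input=2 -> V=16
t=5: input=2 -> V=0 FIRE
t=6: input=5 -> V=0 FIRE
t=7: input=3 -> V=0 FIRE
t=8: input=4 -> V=0 FIRE
t=9: input=5 -> V=0 FIRE

Answer: 0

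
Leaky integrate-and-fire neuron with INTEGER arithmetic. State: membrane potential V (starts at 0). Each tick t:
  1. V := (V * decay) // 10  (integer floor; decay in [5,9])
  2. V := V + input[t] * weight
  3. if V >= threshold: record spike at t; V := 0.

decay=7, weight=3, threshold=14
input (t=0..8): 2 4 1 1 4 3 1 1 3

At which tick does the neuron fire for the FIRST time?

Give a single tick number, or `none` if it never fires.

t=0: input=2 -> V=6
t=1: input=4 -> V=0 FIRE
t=2: input=1 -> V=3
t=3: input=1 -> V=5
t=4: input=4 -> V=0 FIRE
t=5: input=3 -> V=9
t=6: input=1 -> V=9
t=7: input=1 -> V=9
t=8: input=3 -> V=0 FIRE

Answer: 1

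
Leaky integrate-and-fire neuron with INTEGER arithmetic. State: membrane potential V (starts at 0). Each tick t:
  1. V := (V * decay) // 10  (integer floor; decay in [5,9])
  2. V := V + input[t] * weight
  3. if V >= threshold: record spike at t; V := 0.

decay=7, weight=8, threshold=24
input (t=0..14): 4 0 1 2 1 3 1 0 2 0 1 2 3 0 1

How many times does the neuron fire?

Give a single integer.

Answer: 4

Derivation:
t=0: input=4 -> V=0 FIRE
t=1: input=0 -> V=0
t=2: input=1 -> V=8
t=3: input=2 -> V=21
t=4: input=1 -> V=22
t=5: input=3 -> V=0 FIRE
t=6: input=1 -> V=8
t=7: input=0 -> V=5
t=8: input=2 -> V=19
t=9: input=0 -> V=13
t=10: input=1 -> V=17
t=11: input=2 -> V=0 FIRE
t=12: input=3 -> V=0 FIRE
t=13: input=0 -> V=0
t=14: input=1 -> V=8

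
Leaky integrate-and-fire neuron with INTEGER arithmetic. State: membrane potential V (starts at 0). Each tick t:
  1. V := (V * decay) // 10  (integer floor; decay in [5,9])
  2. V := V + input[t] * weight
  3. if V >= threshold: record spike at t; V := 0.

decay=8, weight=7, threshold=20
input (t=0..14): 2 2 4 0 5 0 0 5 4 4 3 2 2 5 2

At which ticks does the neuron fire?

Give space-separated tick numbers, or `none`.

Answer: 1 2 4 7 8 9 10 12 13

Derivation:
t=0: input=2 -> V=14
t=1: input=2 -> V=0 FIRE
t=2: input=4 -> V=0 FIRE
t=3: input=0 -> V=0
t=4: input=5 -> V=0 FIRE
t=5: input=0 -> V=0
t=6: input=0 -> V=0
t=7: input=5 -> V=0 FIRE
t=8: input=4 -> V=0 FIRE
t=9: input=4 -> V=0 FIRE
t=10: input=3 -> V=0 FIRE
t=11: input=2 -> V=14
t=12: input=2 -> V=0 FIRE
t=13: input=5 -> V=0 FIRE
t=14: input=2 -> V=14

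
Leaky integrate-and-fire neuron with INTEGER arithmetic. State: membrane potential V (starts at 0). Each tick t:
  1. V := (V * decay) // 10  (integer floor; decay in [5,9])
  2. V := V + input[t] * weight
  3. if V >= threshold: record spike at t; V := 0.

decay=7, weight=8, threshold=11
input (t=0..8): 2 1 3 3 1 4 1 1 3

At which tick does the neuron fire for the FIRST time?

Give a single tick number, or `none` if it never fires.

t=0: input=2 -> V=0 FIRE
t=1: input=1 -> V=8
t=2: input=3 -> V=0 FIRE
t=3: input=3 -> V=0 FIRE
t=4: input=1 -> V=8
t=5: input=4 -> V=0 FIRE
t=6: input=1 -> V=8
t=7: input=1 -> V=0 FIRE
t=8: input=3 -> V=0 FIRE

Answer: 0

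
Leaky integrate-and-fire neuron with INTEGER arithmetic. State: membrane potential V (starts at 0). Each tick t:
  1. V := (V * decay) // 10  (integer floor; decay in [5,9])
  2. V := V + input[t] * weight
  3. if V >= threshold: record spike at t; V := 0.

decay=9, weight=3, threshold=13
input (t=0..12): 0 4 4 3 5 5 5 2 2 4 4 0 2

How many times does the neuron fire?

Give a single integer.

Answer: 6

Derivation:
t=0: input=0 -> V=0
t=1: input=4 -> V=12
t=2: input=4 -> V=0 FIRE
t=3: input=3 -> V=9
t=4: input=5 -> V=0 FIRE
t=5: input=5 -> V=0 FIRE
t=6: input=5 -> V=0 FIRE
t=7: input=2 -> V=6
t=8: input=2 -> V=11
t=9: input=4 -> V=0 FIRE
t=10: input=4 -> V=12
t=11: input=0 -> V=10
t=12: input=2 -> V=0 FIRE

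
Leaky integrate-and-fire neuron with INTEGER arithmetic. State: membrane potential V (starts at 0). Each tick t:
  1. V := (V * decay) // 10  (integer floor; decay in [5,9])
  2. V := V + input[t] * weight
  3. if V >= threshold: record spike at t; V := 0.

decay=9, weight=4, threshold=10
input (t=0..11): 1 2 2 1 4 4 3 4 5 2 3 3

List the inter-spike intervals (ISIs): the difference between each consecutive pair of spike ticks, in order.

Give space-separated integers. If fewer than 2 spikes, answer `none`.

Answer: 2 1 1 1 1 1 2 1

Derivation:
t=0: input=1 -> V=4
t=1: input=2 -> V=0 FIRE
t=2: input=2 -> V=8
t=3: input=1 -> V=0 FIRE
t=4: input=4 -> V=0 FIRE
t=5: input=4 -> V=0 FIRE
t=6: input=3 -> V=0 FIRE
t=7: input=4 -> V=0 FIRE
t=8: input=5 -> V=0 FIRE
t=9: input=2 -> V=8
t=10: input=3 -> V=0 FIRE
t=11: input=3 -> V=0 FIRE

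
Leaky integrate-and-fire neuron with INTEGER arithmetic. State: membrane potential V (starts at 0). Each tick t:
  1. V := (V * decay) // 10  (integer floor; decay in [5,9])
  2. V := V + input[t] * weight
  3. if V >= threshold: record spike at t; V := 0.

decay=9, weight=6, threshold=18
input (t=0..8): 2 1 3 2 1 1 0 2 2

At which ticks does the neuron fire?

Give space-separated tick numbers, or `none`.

t=0: input=2 -> V=12
t=1: input=1 -> V=16
t=2: input=3 -> V=0 FIRE
t=3: input=2 -> V=12
t=4: input=1 -> V=16
t=5: input=1 -> V=0 FIRE
t=6: input=0 -> V=0
t=7: input=2 -> V=12
t=8: input=2 -> V=0 FIRE

Answer: 2 5 8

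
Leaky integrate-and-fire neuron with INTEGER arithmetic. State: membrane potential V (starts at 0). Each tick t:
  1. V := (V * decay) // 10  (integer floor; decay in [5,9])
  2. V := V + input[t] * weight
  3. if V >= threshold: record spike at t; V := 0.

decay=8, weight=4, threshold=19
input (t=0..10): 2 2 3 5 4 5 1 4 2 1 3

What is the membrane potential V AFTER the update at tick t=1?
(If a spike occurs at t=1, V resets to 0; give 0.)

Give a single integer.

t=0: input=2 -> V=8
t=1: input=2 -> V=14
t=2: input=3 -> V=0 FIRE
t=3: input=5 -> V=0 FIRE
t=4: input=4 -> V=16
t=5: input=5 -> V=0 FIRE
t=6: input=1 -> V=4
t=7: input=4 -> V=0 FIRE
t=8: input=2 -> V=8
t=9: input=1 -> V=10
t=10: input=3 -> V=0 FIRE

Answer: 14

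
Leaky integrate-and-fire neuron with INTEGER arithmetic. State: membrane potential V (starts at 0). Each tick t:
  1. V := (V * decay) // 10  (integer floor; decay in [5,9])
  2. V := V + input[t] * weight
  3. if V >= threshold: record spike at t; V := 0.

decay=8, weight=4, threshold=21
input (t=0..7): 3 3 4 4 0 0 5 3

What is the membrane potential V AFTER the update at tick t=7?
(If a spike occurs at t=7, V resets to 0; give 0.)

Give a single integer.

Answer: 0

Derivation:
t=0: input=3 -> V=12
t=1: input=3 -> V=0 FIRE
t=2: input=4 -> V=16
t=3: input=4 -> V=0 FIRE
t=4: input=0 -> V=0
t=5: input=0 -> V=0
t=6: input=5 -> V=20
t=7: input=3 -> V=0 FIRE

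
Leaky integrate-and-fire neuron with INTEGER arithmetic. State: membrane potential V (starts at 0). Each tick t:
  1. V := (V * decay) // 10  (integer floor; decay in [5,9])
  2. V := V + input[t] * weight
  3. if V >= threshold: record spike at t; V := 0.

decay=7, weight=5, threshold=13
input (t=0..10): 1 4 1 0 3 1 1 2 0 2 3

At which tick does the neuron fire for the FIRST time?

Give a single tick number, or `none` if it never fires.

t=0: input=1 -> V=5
t=1: input=4 -> V=0 FIRE
t=2: input=1 -> V=5
t=3: input=0 -> V=3
t=4: input=3 -> V=0 FIRE
t=5: input=1 -> V=5
t=6: input=1 -> V=8
t=7: input=2 -> V=0 FIRE
t=8: input=0 -> V=0
t=9: input=2 -> V=10
t=10: input=3 -> V=0 FIRE

Answer: 1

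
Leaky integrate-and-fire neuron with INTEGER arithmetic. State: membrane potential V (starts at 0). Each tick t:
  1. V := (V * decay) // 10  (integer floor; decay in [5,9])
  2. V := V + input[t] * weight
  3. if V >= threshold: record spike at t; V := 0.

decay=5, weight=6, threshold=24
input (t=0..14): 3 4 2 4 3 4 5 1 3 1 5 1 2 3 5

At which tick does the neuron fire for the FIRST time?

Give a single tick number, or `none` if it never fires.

t=0: input=3 -> V=18
t=1: input=4 -> V=0 FIRE
t=2: input=2 -> V=12
t=3: input=4 -> V=0 FIRE
t=4: input=3 -> V=18
t=5: input=4 -> V=0 FIRE
t=6: input=5 -> V=0 FIRE
t=7: input=1 -> V=6
t=8: input=3 -> V=21
t=9: input=1 -> V=16
t=10: input=5 -> V=0 FIRE
t=11: input=1 -> V=6
t=12: input=2 -> V=15
t=13: input=3 -> V=0 FIRE
t=14: input=5 -> V=0 FIRE

Answer: 1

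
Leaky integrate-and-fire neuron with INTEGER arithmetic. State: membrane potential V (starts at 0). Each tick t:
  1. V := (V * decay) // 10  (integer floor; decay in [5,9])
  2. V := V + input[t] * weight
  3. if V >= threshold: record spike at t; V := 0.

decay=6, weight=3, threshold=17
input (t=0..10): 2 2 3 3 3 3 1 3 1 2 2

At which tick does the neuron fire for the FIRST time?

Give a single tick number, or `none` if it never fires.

Answer: 3

Derivation:
t=0: input=2 -> V=6
t=1: input=2 -> V=9
t=2: input=3 -> V=14
t=3: input=3 -> V=0 FIRE
t=4: input=3 -> V=9
t=5: input=3 -> V=14
t=6: input=1 -> V=11
t=7: input=3 -> V=15
t=8: input=1 -> V=12
t=9: input=2 -> V=13
t=10: input=2 -> V=13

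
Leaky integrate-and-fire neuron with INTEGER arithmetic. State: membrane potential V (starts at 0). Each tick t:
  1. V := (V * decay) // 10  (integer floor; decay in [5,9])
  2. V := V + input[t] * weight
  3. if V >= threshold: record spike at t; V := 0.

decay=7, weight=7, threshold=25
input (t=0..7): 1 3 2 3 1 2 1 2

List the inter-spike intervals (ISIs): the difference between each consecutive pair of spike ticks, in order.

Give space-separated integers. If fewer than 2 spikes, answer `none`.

t=0: input=1 -> V=7
t=1: input=3 -> V=0 FIRE
t=2: input=2 -> V=14
t=3: input=3 -> V=0 FIRE
t=4: input=1 -> V=7
t=5: input=2 -> V=18
t=6: input=1 -> V=19
t=7: input=2 -> V=0 FIRE

Answer: 2 4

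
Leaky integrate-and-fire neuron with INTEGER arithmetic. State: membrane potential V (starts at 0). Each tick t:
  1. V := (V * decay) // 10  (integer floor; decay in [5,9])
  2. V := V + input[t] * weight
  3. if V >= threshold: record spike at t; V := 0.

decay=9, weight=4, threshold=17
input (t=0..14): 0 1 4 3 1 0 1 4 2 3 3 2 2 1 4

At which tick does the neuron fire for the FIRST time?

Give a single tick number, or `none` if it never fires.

t=0: input=0 -> V=0
t=1: input=1 -> V=4
t=2: input=4 -> V=0 FIRE
t=3: input=3 -> V=12
t=4: input=1 -> V=14
t=5: input=0 -> V=12
t=6: input=1 -> V=14
t=7: input=4 -> V=0 FIRE
t=8: input=2 -> V=8
t=9: input=3 -> V=0 FIRE
t=10: input=3 -> V=12
t=11: input=2 -> V=0 FIRE
t=12: input=2 -> V=8
t=13: input=1 -> V=11
t=14: input=4 -> V=0 FIRE

Answer: 2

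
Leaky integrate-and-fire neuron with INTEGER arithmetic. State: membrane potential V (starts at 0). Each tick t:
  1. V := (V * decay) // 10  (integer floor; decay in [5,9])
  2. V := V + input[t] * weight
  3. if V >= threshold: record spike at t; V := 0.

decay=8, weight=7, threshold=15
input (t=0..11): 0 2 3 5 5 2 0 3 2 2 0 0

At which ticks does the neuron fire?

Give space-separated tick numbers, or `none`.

t=0: input=0 -> V=0
t=1: input=2 -> V=14
t=2: input=3 -> V=0 FIRE
t=3: input=5 -> V=0 FIRE
t=4: input=5 -> V=0 FIRE
t=5: input=2 -> V=14
t=6: input=0 -> V=11
t=7: input=3 -> V=0 FIRE
t=8: input=2 -> V=14
t=9: input=2 -> V=0 FIRE
t=10: input=0 -> V=0
t=11: input=0 -> V=0

Answer: 2 3 4 7 9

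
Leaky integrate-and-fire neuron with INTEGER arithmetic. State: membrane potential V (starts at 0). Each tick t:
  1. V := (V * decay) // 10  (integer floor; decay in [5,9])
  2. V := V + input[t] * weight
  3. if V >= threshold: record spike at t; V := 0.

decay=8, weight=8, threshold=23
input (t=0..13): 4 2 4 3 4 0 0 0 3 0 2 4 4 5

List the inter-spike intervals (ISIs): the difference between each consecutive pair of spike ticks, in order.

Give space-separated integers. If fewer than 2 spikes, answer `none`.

t=0: input=4 -> V=0 FIRE
t=1: input=2 -> V=16
t=2: input=4 -> V=0 FIRE
t=3: input=3 -> V=0 FIRE
t=4: input=4 -> V=0 FIRE
t=5: input=0 -> V=0
t=6: input=0 -> V=0
t=7: input=0 -> V=0
t=8: input=3 -> V=0 FIRE
t=9: input=0 -> V=0
t=10: input=2 -> V=16
t=11: input=4 -> V=0 FIRE
t=12: input=4 -> V=0 FIRE
t=13: input=5 -> V=0 FIRE

Answer: 2 1 1 4 3 1 1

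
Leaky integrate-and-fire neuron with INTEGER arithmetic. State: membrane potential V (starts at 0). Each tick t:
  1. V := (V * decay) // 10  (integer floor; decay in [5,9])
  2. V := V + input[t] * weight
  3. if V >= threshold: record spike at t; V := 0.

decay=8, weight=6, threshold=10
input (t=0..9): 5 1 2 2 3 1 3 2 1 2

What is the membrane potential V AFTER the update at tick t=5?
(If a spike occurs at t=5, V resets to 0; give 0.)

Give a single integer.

Answer: 6

Derivation:
t=0: input=5 -> V=0 FIRE
t=1: input=1 -> V=6
t=2: input=2 -> V=0 FIRE
t=3: input=2 -> V=0 FIRE
t=4: input=3 -> V=0 FIRE
t=5: input=1 -> V=6
t=6: input=3 -> V=0 FIRE
t=7: input=2 -> V=0 FIRE
t=8: input=1 -> V=6
t=9: input=2 -> V=0 FIRE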